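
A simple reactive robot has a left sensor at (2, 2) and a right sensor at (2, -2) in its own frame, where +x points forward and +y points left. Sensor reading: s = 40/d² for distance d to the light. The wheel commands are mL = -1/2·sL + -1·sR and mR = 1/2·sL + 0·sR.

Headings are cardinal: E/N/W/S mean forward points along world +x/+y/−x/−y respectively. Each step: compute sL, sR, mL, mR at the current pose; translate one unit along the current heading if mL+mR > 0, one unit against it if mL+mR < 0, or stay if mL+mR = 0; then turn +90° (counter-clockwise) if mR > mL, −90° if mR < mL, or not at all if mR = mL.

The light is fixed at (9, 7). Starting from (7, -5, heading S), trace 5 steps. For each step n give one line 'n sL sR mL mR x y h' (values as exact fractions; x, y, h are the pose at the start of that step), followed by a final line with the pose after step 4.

n=0: pose=(7,-5,S); sL=10/49, sR=10/53; mL=-755/2597, mR=5/49; mL+mR=-10/53 → advance -1; mR−mL=1020/2597 → turn +1·90°
n=1: pose=(7,-4,E); sL=40/81, sR=40/169; mL=-6620/13689, mR=20/81; mL+mR=-40/169 → advance -1; mR−mL=10000/13689 → turn +1·90°
n=2: pose=(6,-4,N); sL=20/53, sR=20/41; mL=-1470/2173, mR=10/53; mL+mR=-20/41 → advance -1; mR−mL=1880/2173 → turn +1·90°
n=3: pose=(6,-5,W); sL=40/221, sR=8/25; mL=-2268/5525, mR=20/221; mL+mR=-8/25 → advance -1; mR−mL=2768/5525 → turn +1·90°
n=4: pose=(7,-5,S); sL=10/49, sR=10/53; mL=-755/2597, mR=5/49; mL+mR=-10/53 → advance -1; mR−mL=1020/2597 → turn +1·90°

0 10/49 10/53 -755/2597 5/49 7 -5 S
1 40/81 40/169 -6620/13689 20/81 7 -4 E
2 20/53 20/41 -1470/2173 10/53 6 -4 N
3 40/221 8/25 -2268/5525 20/221 6 -5 W
4 10/49 10/53 -755/2597 5/49 7 -5 S
final 7 -4 E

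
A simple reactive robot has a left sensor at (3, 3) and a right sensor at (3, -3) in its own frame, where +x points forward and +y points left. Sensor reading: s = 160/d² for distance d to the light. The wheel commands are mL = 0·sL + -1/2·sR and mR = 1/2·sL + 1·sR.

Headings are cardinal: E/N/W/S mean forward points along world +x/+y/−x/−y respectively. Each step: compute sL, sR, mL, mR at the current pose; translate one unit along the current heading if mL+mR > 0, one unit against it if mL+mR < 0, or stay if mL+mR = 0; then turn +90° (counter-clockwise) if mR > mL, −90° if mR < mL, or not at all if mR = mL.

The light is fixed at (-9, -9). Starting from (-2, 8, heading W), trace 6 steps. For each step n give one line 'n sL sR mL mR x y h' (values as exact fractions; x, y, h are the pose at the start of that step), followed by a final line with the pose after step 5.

0 40/53 5/13 -5/26 525/689 -2 8 W
1 160/277 32/41 -16/41 12144/11357 -3 8 S
2 80/221 16/25 -8/25 4536/5525 -3 7 E
3 160/377 160/461 -80/461 97200/173797 -2 7 N
4 40/53 5/13 -5/26 525/689 -2 8 W
5 160/277 32/41 -16/41 12144/11357 -3 8 S
final -3 7 E

n=0: pose=(-2,8,W); sL=40/53, sR=5/13; mL=-5/26, mR=525/689; mL+mR=785/1378 → advance +1; mR−mL=1315/1378 → turn +1·90°
n=1: pose=(-3,8,S); sL=160/277, sR=32/41; mL=-16/41, mR=12144/11357; mL+mR=7712/11357 → advance +1; mR−mL=16576/11357 → turn +1·90°
n=2: pose=(-3,7,E); sL=80/221, sR=16/25; mL=-8/25, mR=4536/5525; mL+mR=2768/5525 → advance +1; mR−mL=6304/5525 → turn +1·90°
n=3: pose=(-2,7,N); sL=160/377, sR=160/461; mL=-80/461, mR=97200/173797; mL+mR=67040/173797 → advance +1; mR−mL=127360/173797 → turn +1·90°
n=4: pose=(-2,8,W); sL=40/53, sR=5/13; mL=-5/26, mR=525/689; mL+mR=785/1378 → advance +1; mR−mL=1315/1378 → turn +1·90°
n=5: pose=(-3,8,S); sL=160/277, sR=32/41; mL=-16/41, mR=12144/11357; mL+mR=7712/11357 → advance +1; mR−mL=16576/11357 → turn +1·90°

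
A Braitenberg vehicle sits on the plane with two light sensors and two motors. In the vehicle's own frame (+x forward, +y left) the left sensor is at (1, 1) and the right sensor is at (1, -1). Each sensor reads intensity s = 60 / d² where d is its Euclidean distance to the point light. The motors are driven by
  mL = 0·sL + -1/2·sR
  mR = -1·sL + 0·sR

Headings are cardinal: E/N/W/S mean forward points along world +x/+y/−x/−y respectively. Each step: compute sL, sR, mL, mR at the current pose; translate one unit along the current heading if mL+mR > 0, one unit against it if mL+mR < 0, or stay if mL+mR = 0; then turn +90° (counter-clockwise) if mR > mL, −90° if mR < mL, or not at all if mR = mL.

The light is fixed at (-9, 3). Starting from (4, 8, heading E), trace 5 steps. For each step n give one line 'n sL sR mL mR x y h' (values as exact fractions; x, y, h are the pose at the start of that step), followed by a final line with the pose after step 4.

0 15/58 15/53 -15/106 -15/58 4 8 E
1 12/37 60/137 -30/137 -12/37 3 8 S
2 30/73 6/17 -3/17 -30/73 3 9 W
3 60/193 12/49 -6/49 -60/193 4 9 N
4 15/58 15/53 -15/106 -15/58 4 8 E
final 3 8 S

n=0: pose=(4,8,E); sL=15/58, sR=15/53; mL=-15/106, mR=-15/58; mL+mR=-615/1537 → advance -1; mR−mL=-180/1537 → turn -1·90°
n=1: pose=(3,8,S); sL=12/37, sR=60/137; mL=-30/137, mR=-12/37; mL+mR=-2754/5069 → advance -1; mR−mL=-534/5069 → turn -1·90°
n=2: pose=(3,9,W); sL=30/73, sR=6/17; mL=-3/17, mR=-30/73; mL+mR=-729/1241 → advance -1; mR−mL=-291/1241 → turn -1·90°
n=3: pose=(4,9,N); sL=60/193, sR=12/49; mL=-6/49, mR=-60/193; mL+mR=-4098/9457 → advance -1; mR−mL=-1782/9457 → turn -1·90°
n=4: pose=(4,8,E); sL=15/58, sR=15/53; mL=-15/106, mR=-15/58; mL+mR=-615/1537 → advance -1; mR−mL=-180/1537 → turn -1·90°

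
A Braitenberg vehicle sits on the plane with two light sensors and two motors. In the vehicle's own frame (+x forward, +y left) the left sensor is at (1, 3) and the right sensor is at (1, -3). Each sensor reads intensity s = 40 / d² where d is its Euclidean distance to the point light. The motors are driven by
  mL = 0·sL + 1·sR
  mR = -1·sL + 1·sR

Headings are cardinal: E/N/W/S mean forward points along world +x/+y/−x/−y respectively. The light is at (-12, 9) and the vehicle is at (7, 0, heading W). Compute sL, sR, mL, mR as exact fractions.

10/117 1/9 1/9 1/39

left sensor world pos  = (6, -3); dL² = 468
right sensor world pos = (6, 3); dR² = 360
sL = 40/468 = 10/117
sR = 40/360 = 1/9
mL = 0·sL + 1·sR = 1/9
mR = -1·sL + 1·sR = 1/39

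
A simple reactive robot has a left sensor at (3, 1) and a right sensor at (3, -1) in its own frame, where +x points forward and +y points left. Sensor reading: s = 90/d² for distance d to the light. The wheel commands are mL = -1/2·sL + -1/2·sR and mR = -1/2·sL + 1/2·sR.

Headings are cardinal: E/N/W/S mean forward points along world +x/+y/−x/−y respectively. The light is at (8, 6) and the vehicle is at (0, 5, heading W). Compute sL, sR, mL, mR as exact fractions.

18/25 90/121 -2214/3025 36/3025

left sensor world pos  = (-3, 4); dL² = 125
right sensor world pos = (-3, 6); dR² = 121
sL = 90/125 = 18/25
sR = 90/121 = 90/121
mL = -1/2·sL + -1/2·sR = -2214/3025
mR = -1/2·sL + 1/2·sR = 36/3025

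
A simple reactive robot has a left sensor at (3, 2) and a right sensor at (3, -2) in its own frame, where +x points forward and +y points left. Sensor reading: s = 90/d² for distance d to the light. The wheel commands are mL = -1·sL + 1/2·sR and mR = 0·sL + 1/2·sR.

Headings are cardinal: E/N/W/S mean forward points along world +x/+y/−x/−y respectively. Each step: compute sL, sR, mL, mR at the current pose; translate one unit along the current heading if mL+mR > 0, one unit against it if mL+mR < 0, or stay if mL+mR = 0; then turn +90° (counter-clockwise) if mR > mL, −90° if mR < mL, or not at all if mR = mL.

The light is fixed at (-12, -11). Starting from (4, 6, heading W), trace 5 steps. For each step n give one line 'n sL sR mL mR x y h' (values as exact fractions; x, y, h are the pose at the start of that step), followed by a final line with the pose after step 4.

n=0: pose=(4,6,W); sL=45/197, sR=9/53; mL=-2997/20882, mR=9/106; mL+mR=-612/10441 → advance -1; mR−mL=45/197 → turn +1·90°
n=1: pose=(5,6,S); sL=90/557, sR=90/421; mL=-12825/234497, mR=45/421; mL+mR=12240/234497 → advance +1; mR−mL=90/557 → turn +1·90°
n=2: pose=(5,5,E); sL=45/362, sR=45/298; mL=-5265/107876, mR=45/596; mL+mR=720/26969 → advance +1; mR−mL=45/362 → turn +1·90°
n=3: pose=(6,5,N); sL=90/617, sR=90/761; mL=-40725/469537, mR=45/761; mL+mR=-12960/469537 → advance -1; mR−mL=90/617 → turn +1·90°
n=4: pose=(6,4,W); sL=45/197, sR=45/257; mL=-14265/101258, mR=45/514; mL+mR=-2700/50629 → advance -1; mR−mL=45/197 → turn +1·90°

0 45/197 9/53 -2997/20882 9/106 4 6 W
1 90/557 90/421 -12825/234497 45/421 5 6 S
2 45/362 45/298 -5265/107876 45/596 5 5 E
3 90/617 90/761 -40725/469537 45/761 6 5 N
4 45/197 45/257 -14265/101258 45/514 6 4 W
final 7 4 S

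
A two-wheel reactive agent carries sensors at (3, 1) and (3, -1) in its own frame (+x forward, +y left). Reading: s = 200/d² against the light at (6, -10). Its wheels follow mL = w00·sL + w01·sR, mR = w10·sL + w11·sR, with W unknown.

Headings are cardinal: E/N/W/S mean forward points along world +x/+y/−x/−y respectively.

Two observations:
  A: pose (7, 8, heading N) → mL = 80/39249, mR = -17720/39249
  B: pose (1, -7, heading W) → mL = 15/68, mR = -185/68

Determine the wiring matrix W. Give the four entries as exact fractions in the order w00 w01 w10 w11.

1/2 -1/2 -1/2 -1/2

obs A: pose=(7,8,N) → sL=200/441, sR=40/89, mL=80/39249, mR=-17720/39249
obs B: pose=(1,-7,W) → sL=50/17, sR=5/2, mL=15/68, mR=-185/68
sensor matrix S = [[200/441, 40/89], [50/17, 5/2]]; det S = -125500/667233
solve [mL_A; mL_B] = S·[w00; w01] and [mR_A; mR_B] = S·[w10; w11]:
  w00 = 1/2, w01 = -1/2, w10 = -1/2, w11 = -1/2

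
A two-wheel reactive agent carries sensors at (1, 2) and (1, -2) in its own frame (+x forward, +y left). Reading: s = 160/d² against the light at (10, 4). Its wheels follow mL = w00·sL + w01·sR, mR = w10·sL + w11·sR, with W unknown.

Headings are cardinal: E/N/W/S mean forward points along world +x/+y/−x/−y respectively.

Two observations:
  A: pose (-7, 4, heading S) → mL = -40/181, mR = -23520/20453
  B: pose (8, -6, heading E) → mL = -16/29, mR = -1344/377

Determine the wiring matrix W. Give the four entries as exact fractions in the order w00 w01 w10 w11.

obs A: pose=(-7,4,S) → sL=80/113, sR=80/181, mL=-40/181, mR=-23520/20453
obs B: pose=(8,-6,E) → sL=32/13, sR=32/29, mL=-16/29, mR=-1344/377
sensor matrix S = [[80/113, 80/181], [32/13, 32/29]]; det S = -2365440/7710781
solve [mL_A; mL_B] = S·[w00; w01] and [mR_A; mR_B] = S·[w10; w11]:
  w00 = 0, w01 = -1/2, w10 = -1, w11 = -1

0 -1/2 -1 -1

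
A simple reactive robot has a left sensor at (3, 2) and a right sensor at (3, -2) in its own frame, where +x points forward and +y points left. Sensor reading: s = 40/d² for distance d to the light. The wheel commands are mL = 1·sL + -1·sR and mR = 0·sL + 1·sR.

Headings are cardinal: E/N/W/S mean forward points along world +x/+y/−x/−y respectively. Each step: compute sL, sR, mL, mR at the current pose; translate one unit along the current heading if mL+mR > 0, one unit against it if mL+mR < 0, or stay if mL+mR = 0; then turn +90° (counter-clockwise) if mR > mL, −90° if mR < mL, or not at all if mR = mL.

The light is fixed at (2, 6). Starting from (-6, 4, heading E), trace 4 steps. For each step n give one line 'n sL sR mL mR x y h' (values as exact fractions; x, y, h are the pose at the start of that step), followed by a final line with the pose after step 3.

0 8/5 40/41 128/205 40/41 -6 4 E
1 20/41 20/13 -560/533 20/13 -5 4 N
2 40/109 40/101 -320/11009 40/101 -5 5 W
3 10/13 10/29 160/377 10/29 -6 5 S
final -6 4 W

n=0: pose=(-6,4,E); sL=8/5, sR=40/41; mL=128/205, mR=40/41; mL+mR=8/5 → advance +1; mR−mL=72/205 → turn +1·90°
n=1: pose=(-5,4,N); sL=20/41, sR=20/13; mL=-560/533, mR=20/13; mL+mR=20/41 → advance +1; mR−mL=1380/533 → turn +1·90°
n=2: pose=(-5,5,W); sL=40/109, sR=40/101; mL=-320/11009, mR=40/101; mL+mR=40/109 → advance +1; mR−mL=4680/11009 → turn +1·90°
n=3: pose=(-6,5,S); sL=10/13, sR=10/29; mL=160/377, mR=10/29; mL+mR=10/13 → advance +1; mR−mL=-30/377 → turn -1·90°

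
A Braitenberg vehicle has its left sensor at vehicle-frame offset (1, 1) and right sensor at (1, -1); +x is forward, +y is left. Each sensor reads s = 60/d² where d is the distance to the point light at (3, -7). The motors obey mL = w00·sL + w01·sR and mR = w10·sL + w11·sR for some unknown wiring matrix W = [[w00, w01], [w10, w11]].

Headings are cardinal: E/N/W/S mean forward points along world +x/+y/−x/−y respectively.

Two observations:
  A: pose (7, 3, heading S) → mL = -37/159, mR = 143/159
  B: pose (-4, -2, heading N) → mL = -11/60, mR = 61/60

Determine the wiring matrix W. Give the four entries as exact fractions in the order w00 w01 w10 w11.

-1 1/2 1 1/2

obs A: pose=(7,3,S) → sL=30/53, sR=2/3, mL=-37/159, mR=143/159
obs B: pose=(-4,-2,N) → sL=3/5, sR=5/6, mL=-11/60, mR=61/60
sensor matrix S = [[30/53, 2/3], [3/5, 5/6]]; det S = 19/265
solve [mL_A; mL_B] = S·[w00; w01] and [mR_A; mR_B] = S·[w10; w11]:
  w00 = -1, w01 = 1/2, w10 = 1, w11 = 1/2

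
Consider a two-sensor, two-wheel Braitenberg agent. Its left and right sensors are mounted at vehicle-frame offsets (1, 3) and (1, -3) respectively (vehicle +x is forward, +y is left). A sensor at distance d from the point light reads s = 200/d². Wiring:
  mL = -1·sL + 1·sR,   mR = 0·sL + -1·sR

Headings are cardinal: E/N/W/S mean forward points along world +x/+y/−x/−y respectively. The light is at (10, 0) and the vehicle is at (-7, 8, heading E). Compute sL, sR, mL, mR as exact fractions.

left sensor world pos  = (-6, 11); dL² = 377
right sensor world pos = (-6, 5); dR² = 281
sL = 200/377 = 200/377
sR = 200/281 = 200/281
mL = -1·sL + 1·sR = 19200/105937
mR = 0·sL + -1·sR = -200/281

200/377 200/281 19200/105937 -200/281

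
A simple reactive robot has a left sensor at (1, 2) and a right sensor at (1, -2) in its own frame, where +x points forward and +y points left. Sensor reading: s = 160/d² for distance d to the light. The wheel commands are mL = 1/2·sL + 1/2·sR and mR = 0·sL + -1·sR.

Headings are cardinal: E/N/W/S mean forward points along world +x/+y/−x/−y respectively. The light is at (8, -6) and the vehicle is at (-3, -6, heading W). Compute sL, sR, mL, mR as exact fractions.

left sensor world pos  = (-4, -8); dL² = 148
right sensor world pos = (-4, -4); dR² = 148
sL = 160/148 = 40/37
sR = 160/148 = 40/37
mL = 1/2·sL + 1/2·sR = 40/37
mR = 0·sL + -1·sR = -40/37

40/37 40/37 40/37 -40/37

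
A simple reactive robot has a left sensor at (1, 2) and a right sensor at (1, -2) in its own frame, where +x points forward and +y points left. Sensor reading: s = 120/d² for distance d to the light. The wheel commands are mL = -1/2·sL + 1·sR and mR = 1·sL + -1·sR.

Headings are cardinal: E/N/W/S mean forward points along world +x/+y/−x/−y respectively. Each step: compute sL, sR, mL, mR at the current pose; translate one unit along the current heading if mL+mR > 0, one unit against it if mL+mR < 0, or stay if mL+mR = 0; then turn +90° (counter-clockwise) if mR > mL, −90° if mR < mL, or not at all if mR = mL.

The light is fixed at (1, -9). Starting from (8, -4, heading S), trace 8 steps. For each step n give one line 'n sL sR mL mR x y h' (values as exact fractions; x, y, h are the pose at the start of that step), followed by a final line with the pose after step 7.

n=0: pose=(8,-4,S); sL=120/97, sR=120/41; mL=9180/3977, mR=-6720/3977; mL+mR=60/97 → advance +1; mR−mL=-15900/3977 → turn -1·90°
n=1: pose=(8,-5,W); sL=3, sR=5/3; mL=1/6, mR=4/3; mL+mR=3/2 → advance +1; mR−mL=7/6 → turn +1·90°
n=2: pose=(7,-5,S); sL=120/73, sR=24/5; mL=1452/365, mR=-1152/365; mL+mR=60/73 → advance +1; mR−mL=-2604/365 → turn -1·90°
n=3: pose=(7,-6,W); sL=60/13, sR=12/5; mL=6/65, mR=144/65; mL+mR=30/13 → advance +1; mR−mL=138/65 → turn +1·90°
n=4: pose=(6,-6,S); sL=120/53, sR=120/13; mL=5580/689, mR=-4800/689; mL+mR=60/53 → advance +1; mR−mL=-10380/689 → turn -1·90°
n=5: pose=(6,-7,W); sL=15/2, sR=15/4; mL=0, mR=15/4; mL+mR=15/4 → advance +1; mR−mL=15/4 → turn +1·90°
n=6: pose=(5,-7,S); sL=120/37, sR=24; mL=828/37, mR=-768/37; mL+mR=60/37 → advance +1; mR−mL=-1596/37 → turn -1·90°
n=7: pose=(5,-8,W); sL=12, sR=20/3; mL=2/3, mR=16/3; mL+mR=6 → advance +1; mR−mL=14/3 → turn +1·90°

0 120/97 120/41 9180/3977 -6720/3977 8 -4 S
1 3 5/3 1/6 4/3 8 -5 W
2 120/73 24/5 1452/365 -1152/365 7 -5 S
3 60/13 12/5 6/65 144/65 7 -6 W
4 120/53 120/13 5580/689 -4800/689 6 -6 S
5 15/2 15/4 0 15/4 6 -7 W
6 120/37 24 828/37 -768/37 5 -7 S
7 12 20/3 2/3 16/3 5 -8 W
final 4 -8 S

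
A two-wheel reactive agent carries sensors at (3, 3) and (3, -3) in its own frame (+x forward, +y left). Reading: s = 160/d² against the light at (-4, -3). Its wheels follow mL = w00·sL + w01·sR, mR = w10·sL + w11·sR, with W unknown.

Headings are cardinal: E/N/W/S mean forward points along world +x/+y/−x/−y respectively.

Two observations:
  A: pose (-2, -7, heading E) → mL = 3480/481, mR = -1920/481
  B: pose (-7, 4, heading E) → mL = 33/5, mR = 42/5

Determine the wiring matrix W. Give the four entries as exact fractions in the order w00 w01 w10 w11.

obs A: pose=(-2,-7,E) → sL=80/13, sR=80/37, mL=3480/481, mR=-1920/481
obs B: pose=(-7,4,E) → sL=8/5, sR=10, mL=33/5, mR=42/5
sensor matrix S = [[80/13, 80/37], [8/5, 10]]; det S = 27936/481
solve [mL_A; mL_B] = S·[w00; w01] and [mR_A; mR_B] = S·[w10; w11]:
  w00 = 1, w01 = 1/2, w10 = -1, w11 = 1

1 1/2 -1 1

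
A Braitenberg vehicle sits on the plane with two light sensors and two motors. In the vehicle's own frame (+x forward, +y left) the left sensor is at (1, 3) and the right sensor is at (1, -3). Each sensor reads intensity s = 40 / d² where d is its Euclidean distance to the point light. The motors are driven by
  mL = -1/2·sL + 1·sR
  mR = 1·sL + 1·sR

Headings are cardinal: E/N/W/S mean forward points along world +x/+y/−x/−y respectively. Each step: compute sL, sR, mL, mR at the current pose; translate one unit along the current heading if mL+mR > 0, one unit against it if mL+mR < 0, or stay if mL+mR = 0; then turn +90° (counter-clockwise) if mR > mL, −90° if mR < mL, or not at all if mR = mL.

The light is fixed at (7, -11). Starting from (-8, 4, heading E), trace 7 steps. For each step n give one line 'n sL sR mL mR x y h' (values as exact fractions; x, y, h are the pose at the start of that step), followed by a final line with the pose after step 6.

0 1/13 2/17 35/442 43/221 -8 4 E
1 8/109 40/377 2852/41093 7376/41093 -7 4 N
2 20/197 20/293 1010/57721 9800/57721 -7 5 W
3 40/369 40/549 140/7503 1360/7503 -8 5 S
4 1/13 2/17 35/442 43/221 -8 4 E
5 8/109 40/377 2852/41093 7376/41093 -7 4 N
6 20/197 20/293 1010/57721 9800/57721 -7 5 W
final -8 5 S

n=0: pose=(-8,4,E); sL=1/13, sR=2/17; mL=35/442, mR=43/221; mL+mR=121/442 → advance +1; mR−mL=3/26 → turn +1·90°
n=1: pose=(-7,4,N); sL=8/109, sR=40/377; mL=2852/41093, mR=7376/41093; mL+mR=10228/41093 → advance +1; mR−mL=12/109 → turn +1·90°
n=2: pose=(-7,5,W); sL=20/197, sR=20/293; mL=1010/57721, mR=9800/57721; mL+mR=10810/57721 → advance +1; mR−mL=30/197 → turn +1·90°
n=3: pose=(-8,5,S); sL=40/369, sR=40/549; mL=140/7503, mR=1360/7503; mL+mR=500/2501 → advance +1; mR−mL=20/123 → turn +1·90°
n=4: pose=(-8,4,E); sL=1/13, sR=2/17; mL=35/442, mR=43/221; mL+mR=121/442 → advance +1; mR−mL=3/26 → turn +1·90°
n=5: pose=(-7,4,N); sL=8/109, sR=40/377; mL=2852/41093, mR=7376/41093; mL+mR=10228/41093 → advance +1; mR−mL=12/109 → turn +1·90°
n=6: pose=(-7,5,W); sL=20/197, sR=20/293; mL=1010/57721, mR=9800/57721; mL+mR=10810/57721 → advance +1; mR−mL=30/197 → turn +1·90°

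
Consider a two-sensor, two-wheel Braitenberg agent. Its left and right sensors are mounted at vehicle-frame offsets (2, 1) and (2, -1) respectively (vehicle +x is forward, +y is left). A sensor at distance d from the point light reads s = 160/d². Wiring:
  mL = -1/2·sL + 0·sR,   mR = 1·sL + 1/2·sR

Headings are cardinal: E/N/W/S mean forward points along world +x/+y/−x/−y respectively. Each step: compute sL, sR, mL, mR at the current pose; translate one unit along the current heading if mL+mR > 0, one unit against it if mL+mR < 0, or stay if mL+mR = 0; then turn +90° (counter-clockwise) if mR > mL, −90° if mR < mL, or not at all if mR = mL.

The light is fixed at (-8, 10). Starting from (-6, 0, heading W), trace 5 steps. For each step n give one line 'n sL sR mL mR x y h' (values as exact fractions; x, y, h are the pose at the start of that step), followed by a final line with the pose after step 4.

n=0: pose=(-6,0,W); sL=160/121, sR=160/81; mL=-80/121, mR=22640/9801; mL+mR=16160/9801 → advance +1; mR−mL=29120/9801 → turn +1·90°
n=1: pose=(-7,0,S); sL=40/37, sR=10/9; mL=-20/37, mR=545/333; mL+mR=365/333 → advance +1; mR−mL=725/333 → turn +1·90°
n=2: pose=(-7,-1,E); sL=160/109, sR=160/153; mL=-80/109, mR=33200/16677; mL+mR=20960/16677 → advance +1; mR−mL=45440/16677 → turn +1·90°
n=3: pose=(-6,-1,N); sL=80/41, sR=16/9; mL=-40/41, mR=1048/369; mL+mR=688/369 → advance +1; mR−mL=1408/369 → turn +1·90°
n=4: pose=(-6,0,W); sL=160/121, sR=160/81; mL=-80/121, mR=22640/9801; mL+mR=16160/9801 → advance +1; mR−mL=29120/9801 → turn +1·90°

0 160/121 160/81 -80/121 22640/9801 -6 0 W
1 40/37 10/9 -20/37 545/333 -7 0 S
2 160/109 160/153 -80/109 33200/16677 -7 -1 E
3 80/41 16/9 -40/41 1048/369 -6 -1 N
4 160/121 160/81 -80/121 22640/9801 -6 0 W
final -7 0 S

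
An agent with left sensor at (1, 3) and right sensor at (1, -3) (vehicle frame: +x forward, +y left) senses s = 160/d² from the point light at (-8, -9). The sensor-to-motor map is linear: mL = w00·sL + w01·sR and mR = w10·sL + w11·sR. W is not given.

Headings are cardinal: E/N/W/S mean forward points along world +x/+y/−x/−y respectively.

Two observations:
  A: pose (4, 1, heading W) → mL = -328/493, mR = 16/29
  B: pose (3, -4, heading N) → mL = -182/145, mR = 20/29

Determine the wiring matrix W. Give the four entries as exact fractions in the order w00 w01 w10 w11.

obs A: pose=(4,1,W) → sL=16/17, sR=16/29, mL=-328/493, mR=16/29
obs B: pose=(3,-4,N) → sL=8/5, sR=20/29, mL=-182/145, mR=20/29
sensor matrix S = [[16/17, 16/29], [8/5, 20/29]]; det S = -576/2465
solve [mL_A; mL_B] = S·[w00; w01] and [mR_A; mR_B] = S·[w10; w11]:
  w00 = -1, w01 = 1/2, w10 = 0, w11 = 1

-1 1/2 0 1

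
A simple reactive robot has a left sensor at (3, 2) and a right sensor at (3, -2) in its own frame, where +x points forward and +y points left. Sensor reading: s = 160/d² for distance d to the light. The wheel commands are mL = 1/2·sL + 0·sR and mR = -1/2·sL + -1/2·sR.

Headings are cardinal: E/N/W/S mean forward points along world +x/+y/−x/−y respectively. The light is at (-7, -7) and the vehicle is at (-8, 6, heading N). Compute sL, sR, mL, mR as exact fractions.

left sensor world pos  = (-10, 9); dL² = 265
right sensor world pos = (-6, 9); dR² = 257
sL = 160/265 = 32/53
sR = 160/257 = 160/257
mL = 1/2·sL + 0·sR = 16/53
mR = -1/2·sL + -1/2·sR = -8352/13621

32/53 160/257 16/53 -8352/13621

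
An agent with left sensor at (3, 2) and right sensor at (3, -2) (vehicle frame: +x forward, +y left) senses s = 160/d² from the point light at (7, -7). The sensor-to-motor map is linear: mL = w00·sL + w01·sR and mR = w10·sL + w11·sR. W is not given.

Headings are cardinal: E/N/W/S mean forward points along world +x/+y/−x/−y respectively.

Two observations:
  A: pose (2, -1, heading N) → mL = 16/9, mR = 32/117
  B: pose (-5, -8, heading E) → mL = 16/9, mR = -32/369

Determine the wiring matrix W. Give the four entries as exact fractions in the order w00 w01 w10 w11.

obs A: pose=(2,-1,N) → sL=16/13, sR=16/9, mL=16/9, mR=32/117
obs B: pose=(-5,-8,E) → sL=80/41, sR=16/9, mL=16/9, mR=-32/369
sensor matrix S = [[16/13, 16/9], [80/41, 16/9]]; det S = -2048/1599
solve [mL_A; mL_B] = S·[w00; w01] and [mR_A; mR_B] = S·[w10; w11]:
  w00 = 0, w01 = 1, w10 = -1/2, w11 = 1/2

0 1 -1/2 1/2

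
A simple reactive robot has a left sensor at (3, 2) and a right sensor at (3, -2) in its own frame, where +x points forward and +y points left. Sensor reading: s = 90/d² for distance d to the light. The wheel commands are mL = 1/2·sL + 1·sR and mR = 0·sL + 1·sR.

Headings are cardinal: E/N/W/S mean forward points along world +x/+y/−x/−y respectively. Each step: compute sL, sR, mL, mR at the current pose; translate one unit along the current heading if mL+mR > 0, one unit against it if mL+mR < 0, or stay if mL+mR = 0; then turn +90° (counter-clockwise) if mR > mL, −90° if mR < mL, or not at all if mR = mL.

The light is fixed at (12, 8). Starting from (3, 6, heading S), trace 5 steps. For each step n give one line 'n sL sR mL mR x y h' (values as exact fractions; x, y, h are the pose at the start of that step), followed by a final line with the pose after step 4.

n=0: pose=(3,6,S); sL=45/37, sR=45/73; mL=6615/5402, mR=45/73; mL+mR=9945/5402 → advance +1; mR−mL=-45/74 → turn -1·90°
n=1: pose=(3,5,W); sL=90/169, sR=18/29; mL=4347/4901, mR=18/29; mL+mR=7389/4901 → advance +1; mR−mL=-45/169 → turn -1·90°
n=2: pose=(2,5,N); sL=5/8, sR=45/32; mL=55/32, mR=45/32; mL+mR=25/8 → advance +1; mR−mL=-5/16 → turn -1·90°
n=3: pose=(2,6,E); sL=90/49, sR=18/13; mL=1467/637, mR=18/13; mL+mR=2349/637 → advance +1; mR−mL=-45/49 → turn -1·90°
n=4: pose=(3,6,S); sL=45/37, sR=45/73; mL=6615/5402, mR=45/73; mL+mR=9945/5402 → advance +1; mR−mL=-45/74 → turn -1·90°

0 45/37 45/73 6615/5402 45/73 3 6 S
1 90/169 18/29 4347/4901 18/29 3 5 W
2 5/8 45/32 55/32 45/32 2 5 N
3 90/49 18/13 1467/637 18/13 2 6 E
4 45/37 45/73 6615/5402 45/73 3 6 S
final 3 5 W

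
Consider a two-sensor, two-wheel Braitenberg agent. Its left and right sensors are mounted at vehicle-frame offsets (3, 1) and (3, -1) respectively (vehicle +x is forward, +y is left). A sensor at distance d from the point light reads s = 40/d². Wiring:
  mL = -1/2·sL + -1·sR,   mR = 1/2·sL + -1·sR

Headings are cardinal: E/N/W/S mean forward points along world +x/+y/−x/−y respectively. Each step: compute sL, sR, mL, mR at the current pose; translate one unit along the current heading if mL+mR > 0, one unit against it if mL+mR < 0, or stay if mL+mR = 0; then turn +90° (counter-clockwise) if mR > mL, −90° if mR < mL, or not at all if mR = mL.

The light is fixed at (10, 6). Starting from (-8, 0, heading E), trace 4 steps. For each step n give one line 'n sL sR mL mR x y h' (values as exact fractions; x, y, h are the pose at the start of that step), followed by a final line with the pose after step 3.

n=0: pose=(-8,0,E); sL=4/25, sR=20/137; mL=-774/3425, mR=-226/3425; mL+mR=-40/137 → advance -1; mR−mL=4/25 → turn +1·90°
n=1: pose=(-9,0,N); sL=40/409, sR=40/333; mL=-23020/136197, mR=-9700/136197; mL+mR=-80/333 → advance -1; mR−mL=40/409 → turn +1·90°
n=2: pose=(-9,-1,W); sL=10/137, sR=1/13; mL=-202/1781, mR=-72/1781; mL+mR=-2/13 → advance -1; mR−mL=10/137 → turn +1·90°
n=3: pose=(-8,-1,S); sL=40/389, sR=40/461; mL=-24780/179329, mR=-6340/179329; mL+mR=-80/461 → advance -1; mR−mL=40/389 → turn +1·90°

0 4/25 20/137 -774/3425 -226/3425 -8 0 E
1 40/409 40/333 -23020/136197 -9700/136197 -9 0 N
2 10/137 1/13 -202/1781 -72/1781 -9 -1 W
3 40/389 40/461 -24780/179329 -6340/179329 -8 -1 S
final -8 0 E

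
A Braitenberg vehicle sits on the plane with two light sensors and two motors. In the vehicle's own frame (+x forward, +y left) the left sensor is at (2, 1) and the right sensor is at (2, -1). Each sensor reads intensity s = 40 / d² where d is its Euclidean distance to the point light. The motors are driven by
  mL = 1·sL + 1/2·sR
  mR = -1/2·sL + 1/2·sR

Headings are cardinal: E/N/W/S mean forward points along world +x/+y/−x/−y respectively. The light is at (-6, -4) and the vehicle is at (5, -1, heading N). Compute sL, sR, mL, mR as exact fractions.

left sensor world pos  = (4, 1); dL² = 125
right sensor world pos = (6, 1); dR² = 169
sL = 40/125 = 8/25
sR = 40/169 = 40/169
mL = 1·sL + 1/2·sR = 1852/4225
mR = -1/2·sL + 1/2·sR = -176/4225

8/25 40/169 1852/4225 -176/4225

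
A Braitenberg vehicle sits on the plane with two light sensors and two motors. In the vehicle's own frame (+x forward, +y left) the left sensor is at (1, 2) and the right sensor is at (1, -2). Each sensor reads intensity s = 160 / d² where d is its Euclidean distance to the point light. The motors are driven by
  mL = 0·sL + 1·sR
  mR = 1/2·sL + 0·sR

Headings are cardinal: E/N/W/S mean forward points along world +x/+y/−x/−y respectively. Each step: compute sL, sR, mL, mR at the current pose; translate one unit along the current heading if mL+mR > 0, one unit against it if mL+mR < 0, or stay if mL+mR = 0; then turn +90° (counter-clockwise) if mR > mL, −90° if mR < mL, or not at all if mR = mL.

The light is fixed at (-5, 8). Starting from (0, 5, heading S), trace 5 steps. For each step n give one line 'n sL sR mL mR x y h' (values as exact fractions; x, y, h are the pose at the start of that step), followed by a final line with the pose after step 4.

0 32/13 32/5 32/5 16/13 0 5 S
1 40/13 8 8 20/13 0 4 W
2 160/13 32/9 32/9 80/13 -1 4 N
3 80/17 16 16 40/17 -1 5 W
4 32 160/29 160/29 16 -2 5 N
final -2 6 W

n=0: pose=(0,5,S); sL=32/13, sR=32/5; mL=32/5, mR=16/13; mL+mR=496/65 → advance +1; mR−mL=-336/65 → turn -1·90°
n=1: pose=(0,4,W); sL=40/13, sR=8; mL=8, mR=20/13; mL+mR=124/13 → advance +1; mR−mL=-84/13 → turn -1·90°
n=2: pose=(-1,4,N); sL=160/13, sR=32/9; mL=32/9, mR=80/13; mL+mR=1136/117 → advance +1; mR−mL=304/117 → turn +1·90°
n=3: pose=(-1,5,W); sL=80/17, sR=16; mL=16, mR=40/17; mL+mR=312/17 → advance +1; mR−mL=-232/17 → turn -1·90°
n=4: pose=(-2,5,N); sL=32, sR=160/29; mL=160/29, mR=16; mL+mR=624/29 → advance +1; mR−mL=304/29 → turn +1·90°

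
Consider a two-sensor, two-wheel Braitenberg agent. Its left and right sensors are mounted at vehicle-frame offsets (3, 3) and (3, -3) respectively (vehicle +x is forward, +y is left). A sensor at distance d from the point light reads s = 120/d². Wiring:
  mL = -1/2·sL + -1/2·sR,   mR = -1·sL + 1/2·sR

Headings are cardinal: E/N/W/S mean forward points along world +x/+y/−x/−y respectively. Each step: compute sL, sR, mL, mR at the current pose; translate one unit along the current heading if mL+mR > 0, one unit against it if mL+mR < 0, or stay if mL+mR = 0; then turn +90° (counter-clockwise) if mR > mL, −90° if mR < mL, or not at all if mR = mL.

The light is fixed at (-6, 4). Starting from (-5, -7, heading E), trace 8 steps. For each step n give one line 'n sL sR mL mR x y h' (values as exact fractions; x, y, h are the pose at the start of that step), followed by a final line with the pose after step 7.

n=0: pose=(-5,-7,E); sL=3/2, sR=30/53; mL=-219/212, mR=-129/106; mL+mR=-9/4 → advance -1; mR−mL=-39/212 → turn -1·90°
n=1: pose=(-6,-7,S); sL=24/41, sR=24/41; mL=-24/41, mR=-12/41; mL+mR=-36/41 → advance -1; mR−mL=12/41 → turn +1·90°
n=2: pose=(-6,-6,E); sL=60/29, sR=60/89; mL=-3540/2581, mR=-4470/2581; mL+mR=-90/29 → advance -1; mR−mL=-930/2581 → turn -1·90°
n=3: pose=(-7,-6,S); sL=120/173, sR=24/37; mL=-4296/6401, mR=-2364/6401; mL+mR=-180/173 → advance -1; mR−mL=1932/6401 → turn +1·90°
n=4: pose=(-7,-5,E); sL=3, sR=30/37; mL=-141/74, mR=-96/37; mL+mR=-9/2 → advance -1; mR−mL=-51/74 → turn -1·90°
n=5: pose=(-8,-5,S); sL=24/29, sR=120/169; mL=-3768/4901, mR=-2316/4901; mL+mR=-36/29 → advance -1; mR−mL=1452/4901 → turn +1·90°
n=6: pose=(-8,-4,E); sL=60/13, sR=60/61; mL=-2220/793, mR=-3270/793; mL+mR=-90/13 → advance -1; mR−mL=-1050/793 → turn -1·90°
n=7: pose=(-9,-4,S); sL=120/121, sR=120/157; mL=-16680/18997, mR=-11580/18997; mL+mR=-180/121 → advance -1; mR−mL=5100/18997 → turn +1·90°

0 3/2 30/53 -219/212 -129/106 -5 -7 E
1 24/41 24/41 -24/41 -12/41 -6 -7 S
2 60/29 60/89 -3540/2581 -4470/2581 -6 -6 E
3 120/173 24/37 -4296/6401 -2364/6401 -7 -6 S
4 3 30/37 -141/74 -96/37 -7 -5 E
5 24/29 120/169 -3768/4901 -2316/4901 -8 -5 S
6 60/13 60/61 -2220/793 -3270/793 -8 -4 E
7 120/121 120/157 -16680/18997 -11580/18997 -9 -4 S
final -9 -3 E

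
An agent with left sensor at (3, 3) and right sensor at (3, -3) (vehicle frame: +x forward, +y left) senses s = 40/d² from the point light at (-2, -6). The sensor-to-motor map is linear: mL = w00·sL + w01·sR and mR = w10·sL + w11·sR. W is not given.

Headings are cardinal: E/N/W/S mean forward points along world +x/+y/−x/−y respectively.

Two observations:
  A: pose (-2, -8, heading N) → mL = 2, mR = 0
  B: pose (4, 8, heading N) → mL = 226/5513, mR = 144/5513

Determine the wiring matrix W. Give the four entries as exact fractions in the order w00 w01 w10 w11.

-1/2 1 1 -1

obs A: pose=(-2,-8,N) → sL=4, sR=4, mL=2, mR=0
obs B: pose=(4,8,N) → sL=20/149, sR=4/37, mL=226/5513, mR=144/5513
sensor matrix S = [[4, 4], [20/149, 4/37]]; det S = -576/5513
solve [mL_A; mL_B] = S·[w00; w01] and [mR_A; mR_B] = S·[w10; w11]:
  w00 = -1/2, w01 = 1, w10 = 1, w11 = -1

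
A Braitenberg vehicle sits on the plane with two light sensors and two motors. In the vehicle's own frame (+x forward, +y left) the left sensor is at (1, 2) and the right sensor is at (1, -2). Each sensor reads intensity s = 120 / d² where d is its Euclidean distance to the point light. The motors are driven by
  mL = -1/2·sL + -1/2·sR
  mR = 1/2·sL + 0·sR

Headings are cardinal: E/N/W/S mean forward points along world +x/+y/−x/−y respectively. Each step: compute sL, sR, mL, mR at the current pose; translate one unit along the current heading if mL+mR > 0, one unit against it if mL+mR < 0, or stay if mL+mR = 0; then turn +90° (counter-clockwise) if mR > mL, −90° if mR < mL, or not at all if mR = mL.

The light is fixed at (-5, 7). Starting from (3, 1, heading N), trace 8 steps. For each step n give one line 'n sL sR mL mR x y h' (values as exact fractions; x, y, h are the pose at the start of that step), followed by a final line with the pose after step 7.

n=0: pose=(3,1,N); sL=120/61, sR=24/25; mL=-2232/1525, mR=60/61; mL+mR=-12/25 → advance -1; mR−mL=3732/1525 → turn +1·90°
n=1: pose=(3,0,W); sL=12/13, sR=60/37; mL=-612/481, mR=6/13; mL+mR=-30/37 → advance -1; mR−mL=834/481 → turn +1·90°
n=2: pose=(4,0,S); sL=24/37, sR=120/113; mL=-3576/4181, mR=12/37; mL+mR=-60/113 → advance -1; mR−mL=4932/4181 → turn +1·90°
n=3: pose=(4,1,E); sL=30/29, sR=30/41; mL=-1050/1189, mR=15/29; mL+mR=-15/41 → advance -1; mR−mL=1665/1189 → turn +1·90°
n=4: pose=(3,1,N); sL=120/61, sR=24/25; mL=-2232/1525, mR=60/61; mL+mR=-12/25 → advance -1; mR−mL=3732/1525 → turn +1·90°
n=5: pose=(3,0,W); sL=12/13, sR=60/37; mL=-612/481, mR=6/13; mL+mR=-30/37 → advance -1; mR−mL=834/481 → turn +1·90°
n=6: pose=(4,0,S); sL=24/37, sR=120/113; mL=-3576/4181, mR=12/37; mL+mR=-60/113 → advance -1; mR−mL=4932/4181 → turn +1·90°
n=7: pose=(4,1,E); sL=30/29, sR=30/41; mL=-1050/1189, mR=15/29; mL+mR=-15/41 → advance -1; mR−mL=1665/1189 → turn +1·90°

0 120/61 24/25 -2232/1525 60/61 3 1 N
1 12/13 60/37 -612/481 6/13 3 0 W
2 24/37 120/113 -3576/4181 12/37 4 0 S
3 30/29 30/41 -1050/1189 15/29 4 1 E
4 120/61 24/25 -2232/1525 60/61 3 1 N
5 12/13 60/37 -612/481 6/13 3 0 W
6 24/37 120/113 -3576/4181 12/37 4 0 S
7 30/29 30/41 -1050/1189 15/29 4 1 E
final 3 1 N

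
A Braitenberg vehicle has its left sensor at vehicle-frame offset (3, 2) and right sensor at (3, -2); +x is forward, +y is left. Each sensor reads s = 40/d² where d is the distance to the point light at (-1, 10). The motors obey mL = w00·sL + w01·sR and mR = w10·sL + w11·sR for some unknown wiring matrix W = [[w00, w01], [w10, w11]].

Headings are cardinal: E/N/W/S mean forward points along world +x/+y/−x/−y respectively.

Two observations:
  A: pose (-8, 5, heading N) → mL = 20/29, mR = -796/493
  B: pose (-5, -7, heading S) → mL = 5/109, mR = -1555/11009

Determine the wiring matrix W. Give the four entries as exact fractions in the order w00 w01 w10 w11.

0 1/2 -1/2 -1

obs A: pose=(-8,5,N) → sL=8/17, sR=40/29, mL=20/29, mR=-796/493
obs B: pose=(-5,-7,S) → sL=10/101, sR=10/109, mL=5/109, mR=-1555/11009
sensor matrix S = [[8/17, 40/29], [10/101, 10/109]]; det S = -506880/5427437
solve [mL_A; mL_B] = S·[w00; w01] and [mR_A; mR_B] = S·[w10; w11]:
  w00 = 0, w01 = 1/2, w10 = -1/2, w11 = -1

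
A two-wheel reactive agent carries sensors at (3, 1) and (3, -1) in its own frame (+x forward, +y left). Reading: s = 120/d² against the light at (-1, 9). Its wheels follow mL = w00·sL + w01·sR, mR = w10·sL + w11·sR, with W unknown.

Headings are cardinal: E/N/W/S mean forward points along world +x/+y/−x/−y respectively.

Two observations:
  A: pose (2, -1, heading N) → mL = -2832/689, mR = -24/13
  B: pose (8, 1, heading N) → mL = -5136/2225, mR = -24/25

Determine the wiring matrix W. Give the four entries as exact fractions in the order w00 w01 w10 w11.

obs A: pose=(2,-1,N) → sL=120/53, sR=24/13, mL=-2832/689, mR=-24/13
obs B: pose=(8,1,N) → sL=120/89, sR=24/25, mL=-5136/2225, mR=-24/25
sensor matrix S = [[120/53, 24/13], [120/89, 24/25]]; det S = -96768/306605
solve [mL_A; mL_B] = S·[w00; w01] and [mR_A; mR_B] = S·[w10; w11]:
  w00 = -1, w01 = -1, w10 = 0, w11 = -1

-1 -1 0 -1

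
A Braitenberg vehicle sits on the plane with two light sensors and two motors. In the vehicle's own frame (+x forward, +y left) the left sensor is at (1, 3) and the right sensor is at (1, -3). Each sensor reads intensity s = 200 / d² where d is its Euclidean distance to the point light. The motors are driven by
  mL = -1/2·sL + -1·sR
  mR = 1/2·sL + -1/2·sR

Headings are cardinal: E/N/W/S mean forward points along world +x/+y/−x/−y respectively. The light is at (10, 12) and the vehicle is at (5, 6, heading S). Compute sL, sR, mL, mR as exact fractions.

200/53 200/113 -21900/5989 6000/5989

left sensor world pos  = (8, 5); dL² = 53
right sensor world pos = (2, 5); dR² = 113
sL = 200/53 = 200/53
sR = 200/113 = 200/113
mL = -1/2·sL + -1·sR = -21900/5989
mR = 1/2·sL + -1/2·sR = 6000/5989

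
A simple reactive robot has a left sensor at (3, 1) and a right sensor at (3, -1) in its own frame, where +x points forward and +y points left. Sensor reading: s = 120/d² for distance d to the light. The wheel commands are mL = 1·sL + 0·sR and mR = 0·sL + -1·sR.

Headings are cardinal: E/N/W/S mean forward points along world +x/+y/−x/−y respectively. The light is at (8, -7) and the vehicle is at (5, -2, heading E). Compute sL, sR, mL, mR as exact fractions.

left sensor world pos  = (8, -1); dL² = 36
right sensor world pos = (8, -3); dR² = 16
sL = 120/36 = 10/3
sR = 120/16 = 15/2
mL = 1·sL + 0·sR = 10/3
mR = 0·sL + -1·sR = -15/2

10/3 15/2 10/3 -15/2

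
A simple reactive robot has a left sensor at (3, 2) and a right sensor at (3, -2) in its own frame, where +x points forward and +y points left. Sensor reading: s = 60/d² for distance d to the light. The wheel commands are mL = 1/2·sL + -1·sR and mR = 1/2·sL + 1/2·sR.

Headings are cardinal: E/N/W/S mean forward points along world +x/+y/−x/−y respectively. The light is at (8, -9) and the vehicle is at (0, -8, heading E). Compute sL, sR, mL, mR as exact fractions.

left sensor world pos  = (3, -6); dL² = 34
right sensor world pos = (3, -10); dR² = 26
sL = 60/34 = 30/17
sR = 60/26 = 30/13
mL = 1/2·sL + -1·sR = -315/221
mR = 1/2·sL + 1/2·sR = 450/221

30/17 30/13 -315/221 450/221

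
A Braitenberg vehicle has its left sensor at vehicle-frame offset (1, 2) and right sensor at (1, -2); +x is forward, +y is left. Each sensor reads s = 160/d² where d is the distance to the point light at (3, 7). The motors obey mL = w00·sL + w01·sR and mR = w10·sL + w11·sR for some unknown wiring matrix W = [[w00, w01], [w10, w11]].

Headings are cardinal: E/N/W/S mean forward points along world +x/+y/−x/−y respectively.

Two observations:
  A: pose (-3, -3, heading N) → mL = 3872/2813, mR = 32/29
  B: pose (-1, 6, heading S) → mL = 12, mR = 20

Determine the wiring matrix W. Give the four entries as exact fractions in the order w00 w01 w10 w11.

1/2 1/2 1 0

obs A: pose=(-3,-3,N) → sL=32/29, sR=160/97, mL=3872/2813, mR=32/29
obs B: pose=(-1,6,S) → sL=20, sR=4, mL=12, mR=20
sensor matrix S = [[32/29, 160/97], [20, 4]]; det S = -80384/2813
solve [mL_A; mL_B] = S·[w00; w01] and [mR_A; mR_B] = S·[w10; w11]:
  w00 = 1/2, w01 = 1/2, w10 = 1, w11 = 0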